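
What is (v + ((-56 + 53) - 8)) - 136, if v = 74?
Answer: -73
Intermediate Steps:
(v + ((-56 + 53) - 8)) - 136 = (74 + ((-56 + 53) - 8)) - 136 = (74 + (-3 - 8)) - 136 = (74 - 11) - 136 = 63 - 136 = -73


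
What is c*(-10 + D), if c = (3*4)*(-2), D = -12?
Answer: 528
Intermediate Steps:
c = -24 (c = 12*(-2) = -24)
c*(-10 + D) = -24*(-10 - 12) = -24*(-22) = 528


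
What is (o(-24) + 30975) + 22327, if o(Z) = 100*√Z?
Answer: 53302 + 200*I*√6 ≈ 53302.0 + 489.9*I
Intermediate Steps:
(o(-24) + 30975) + 22327 = (100*√(-24) + 30975) + 22327 = (100*(2*I*√6) + 30975) + 22327 = (200*I*√6 + 30975) + 22327 = (30975 + 200*I*√6) + 22327 = 53302 + 200*I*√6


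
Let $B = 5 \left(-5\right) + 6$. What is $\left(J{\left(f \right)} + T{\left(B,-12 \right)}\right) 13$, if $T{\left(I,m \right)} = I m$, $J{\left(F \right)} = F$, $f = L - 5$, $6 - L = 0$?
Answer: $2977$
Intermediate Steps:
$L = 6$ ($L = 6 - 0 = 6 + 0 = 6$)
$f = 1$ ($f = 6 - 5 = 1$)
$B = -19$ ($B = -25 + 6 = -19$)
$\left(J{\left(f \right)} + T{\left(B,-12 \right)}\right) 13 = \left(1 - -228\right) 13 = \left(1 + 228\right) 13 = 229 \cdot 13 = 2977$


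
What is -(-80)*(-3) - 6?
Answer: -246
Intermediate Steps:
-(-80)*(-3) - 6 = -8*30 - 6 = -240 - 6 = -246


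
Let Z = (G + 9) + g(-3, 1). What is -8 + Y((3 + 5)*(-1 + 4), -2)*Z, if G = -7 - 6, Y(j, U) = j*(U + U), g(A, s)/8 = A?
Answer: 2680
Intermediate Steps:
g(A, s) = 8*A
Y(j, U) = 2*U*j (Y(j, U) = j*(2*U) = 2*U*j)
G = -13
Z = -28 (Z = (-13 + 9) + 8*(-3) = -4 - 24 = -28)
-8 + Y((3 + 5)*(-1 + 4), -2)*Z = -8 + (2*(-2)*((3 + 5)*(-1 + 4)))*(-28) = -8 + (2*(-2)*(8*3))*(-28) = -8 + (2*(-2)*24)*(-28) = -8 - 96*(-28) = -8 + 2688 = 2680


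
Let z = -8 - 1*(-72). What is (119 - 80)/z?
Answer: 39/64 ≈ 0.60938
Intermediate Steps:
z = 64 (z = -8 + 72 = 64)
(119 - 80)/z = (119 - 80)/64 = (1/64)*39 = 39/64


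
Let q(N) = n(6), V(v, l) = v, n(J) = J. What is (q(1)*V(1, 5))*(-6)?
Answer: -36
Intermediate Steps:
q(N) = 6
(q(1)*V(1, 5))*(-6) = (6*1)*(-6) = 6*(-6) = -36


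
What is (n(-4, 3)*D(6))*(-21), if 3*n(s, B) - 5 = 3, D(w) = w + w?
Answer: -672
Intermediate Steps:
D(w) = 2*w
n(s, B) = 8/3 (n(s, B) = 5/3 + (⅓)*3 = 5/3 + 1 = 8/3)
(n(-4, 3)*D(6))*(-21) = (8*(2*6)/3)*(-21) = ((8/3)*12)*(-21) = 32*(-21) = -672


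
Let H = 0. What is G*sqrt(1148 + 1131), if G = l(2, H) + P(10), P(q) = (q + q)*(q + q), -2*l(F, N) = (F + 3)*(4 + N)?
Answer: 390*sqrt(2279) ≈ 18618.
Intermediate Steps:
l(F, N) = -(3 + F)*(4 + N)/2 (l(F, N) = -(F + 3)*(4 + N)/2 = -(3 + F)*(4 + N)/2)
P(q) = 4*q**2 (P(q) = (2*q)*(2*q) = 4*q**2)
G = 390 (G = (-6 - 2*2 - 3/2*0 - 1/2*2*0) + 4*10**2 = (-6 - 4 + 0 + 0) + 4*100 = -10 + 400 = 390)
G*sqrt(1148 + 1131) = 390*sqrt(1148 + 1131) = 390*sqrt(2279)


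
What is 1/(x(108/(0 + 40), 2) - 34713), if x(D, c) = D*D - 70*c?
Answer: -100/3484571 ≈ -2.8698e-5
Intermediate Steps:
x(D, c) = D² - 70*c
1/(x(108/(0 + 40), 2) - 34713) = 1/(((108/(0 + 40))² - 70*2) - 34713) = 1/(((108/40)² - 140) - 34713) = 1/(((108*(1/40))² - 140) - 34713) = 1/(((27/10)² - 140) - 34713) = 1/((729/100 - 140) - 34713) = 1/(-13271/100 - 34713) = 1/(-3484571/100) = -100/3484571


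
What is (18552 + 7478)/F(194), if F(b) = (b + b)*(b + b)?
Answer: 13015/75272 ≈ 0.17291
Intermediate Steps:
F(b) = 4*b² (F(b) = (2*b)*(2*b) = 4*b²)
(18552 + 7478)/F(194) = (18552 + 7478)/((4*194²)) = 26030/((4*37636)) = 26030/150544 = 26030*(1/150544) = 13015/75272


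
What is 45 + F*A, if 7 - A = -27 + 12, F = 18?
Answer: 441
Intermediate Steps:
A = 22 (A = 7 - (-27 + 12) = 7 - 1*(-15) = 7 + 15 = 22)
45 + F*A = 45 + 18*22 = 45 + 396 = 441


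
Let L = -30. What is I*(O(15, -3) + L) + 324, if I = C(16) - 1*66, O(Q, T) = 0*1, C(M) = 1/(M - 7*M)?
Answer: 36869/16 ≈ 2304.3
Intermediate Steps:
C(M) = -1/(6*M) (C(M) = 1/(-6*M) = -1/(6*M))
O(Q, T) = 0
I = -6337/96 (I = -⅙/16 - 1*66 = -⅙*1/16 - 66 = -1/96 - 66 = -6337/96 ≈ -66.010)
I*(O(15, -3) + L) + 324 = -6337*(0 - 30)/96 + 324 = -6337/96*(-30) + 324 = 31685/16 + 324 = 36869/16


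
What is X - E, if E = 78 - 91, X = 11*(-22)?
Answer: -229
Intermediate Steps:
X = -242
E = -13
X - E = -242 - 1*(-13) = -242 + 13 = -229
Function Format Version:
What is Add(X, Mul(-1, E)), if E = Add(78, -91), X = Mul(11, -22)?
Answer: -229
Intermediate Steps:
X = -242
E = -13
Add(X, Mul(-1, E)) = Add(-242, Mul(-1, -13)) = Add(-242, 13) = -229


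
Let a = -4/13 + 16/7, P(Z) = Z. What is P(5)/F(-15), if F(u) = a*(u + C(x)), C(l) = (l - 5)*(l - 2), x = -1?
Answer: 91/108 ≈ 0.84259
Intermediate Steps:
C(l) = (-5 + l)*(-2 + l)
a = 180/91 (a = -4*1/13 + 16*(1/7) = -4/13 + 16/7 = 180/91 ≈ 1.9780)
F(u) = 3240/91 + 180*u/91 (F(u) = 180*(u + (10 + (-1)**2 - 7*(-1)))/91 = 180*(u + (10 + 1 + 7))/91 = 180*(u + 18)/91 = 180*(18 + u)/91 = 3240/91 + 180*u/91)
P(5)/F(-15) = 5/(3240/91 + (180/91)*(-15)) = 5/(3240/91 - 2700/91) = 5/(540/91) = 5*(91/540) = 91/108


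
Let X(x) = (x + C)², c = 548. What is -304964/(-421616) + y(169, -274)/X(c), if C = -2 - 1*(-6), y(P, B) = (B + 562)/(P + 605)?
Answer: 7804156297/10789311546 ≈ 0.72332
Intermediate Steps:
y(P, B) = (562 + B)/(605 + P)
C = 4 (C = -2 + 6 = 4)
X(x) = (4 + x)² (X(x) = (x + 4)² = (4 + x)²)
-304964/(-421616) + y(169, -274)/X(c) = -304964/(-421616) + ((562 - 274)/(605 + 169))/((4 + 548)²) = -304964*(-1/421616) + (288/774)/(552²) = 76241/105404 + ((1/774)*288)/304704 = 76241/105404 + (16/43)*(1/304704) = 76241/105404 + 1/818892 = 7804156297/10789311546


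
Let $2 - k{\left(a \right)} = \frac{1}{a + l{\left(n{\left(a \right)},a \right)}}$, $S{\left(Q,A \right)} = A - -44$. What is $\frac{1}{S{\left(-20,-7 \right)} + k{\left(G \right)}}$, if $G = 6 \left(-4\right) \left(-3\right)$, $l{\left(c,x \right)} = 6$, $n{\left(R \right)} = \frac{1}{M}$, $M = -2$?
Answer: $\frac{78}{3041} \approx 0.025649$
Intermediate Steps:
$n{\left(R \right)} = - \frac{1}{2}$ ($n{\left(R \right)} = \frac{1}{-2} = - \frac{1}{2}$)
$S{\left(Q,A \right)} = 44 + A$ ($S{\left(Q,A \right)} = A + 44 = 44 + A$)
$G = 72$ ($G = \left(-24\right) \left(-3\right) = 72$)
$k{\left(a \right)} = 2 - \frac{1}{6 + a}$ ($k{\left(a \right)} = 2 - \frac{1}{a + 6} = 2 - \frac{1}{6 + a}$)
$\frac{1}{S{\left(-20,-7 \right)} + k{\left(G \right)}} = \frac{1}{\left(44 - 7\right) + \frac{11 + 2 \cdot 72}{6 + 72}} = \frac{1}{37 + \frac{11 + 144}{78}} = \frac{1}{37 + \frac{1}{78} \cdot 155} = \frac{1}{37 + \frac{155}{78}} = \frac{1}{\frac{3041}{78}} = \frac{78}{3041}$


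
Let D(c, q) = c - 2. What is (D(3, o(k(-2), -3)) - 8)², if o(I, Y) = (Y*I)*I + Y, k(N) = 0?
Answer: 49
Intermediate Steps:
o(I, Y) = Y + Y*I² (o(I, Y) = (I*Y)*I + Y = Y*I² + Y = Y + Y*I²)
D(c, q) = -2 + c
(D(3, o(k(-2), -3)) - 8)² = ((-2 + 3) - 8)² = (1 - 8)² = (-7)² = 49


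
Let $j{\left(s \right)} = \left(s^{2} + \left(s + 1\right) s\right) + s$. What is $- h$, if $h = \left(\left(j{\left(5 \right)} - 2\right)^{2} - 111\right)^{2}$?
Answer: $-10582009$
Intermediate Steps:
$j{\left(s \right)} = s + s^{2} + s \left(1 + s\right)$ ($j{\left(s \right)} = \left(s^{2} + \left(1 + s\right) s\right) + s = \left(s^{2} + s \left(1 + s\right)\right) + s = s + s^{2} + s \left(1 + s\right)$)
$h = 10582009$ ($h = \left(\left(2 \cdot 5 \left(1 + 5\right) - 2\right)^{2} - 111\right)^{2} = \left(\left(2 \cdot 5 \cdot 6 + \left(-4 + 2\right)\right)^{2} - 111\right)^{2} = \left(\left(60 - 2\right)^{2} - 111\right)^{2} = \left(58^{2} - 111\right)^{2} = \left(3364 - 111\right)^{2} = 3253^{2} = 10582009$)
$- h = \left(-1\right) 10582009 = -10582009$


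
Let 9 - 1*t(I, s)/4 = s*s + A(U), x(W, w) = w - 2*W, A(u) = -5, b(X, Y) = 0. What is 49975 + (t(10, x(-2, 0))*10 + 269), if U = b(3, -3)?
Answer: 50164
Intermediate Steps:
U = 0
t(I, s) = 56 - 4*s² (t(I, s) = 36 - 4*(s*s - 5) = 36 - 4*(s² - 5) = 36 - 4*(-5 + s²) = 36 + (20 - 4*s²) = 56 - 4*s²)
49975 + (t(10, x(-2, 0))*10 + 269) = 49975 + ((56 - 4*(0 - 2*(-2))²)*10 + 269) = 49975 + ((56 - 4*(0 + 4)²)*10 + 269) = 49975 + ((56 - 4*4²)*10 + 269) = 49975 + ((56 - 4*16)*10 + 269) = 49975 + ((56 - 64)*10 + 269) = 49975 + (-8*10 + 269) = 49975 + (-80 + 269) = 49975 + 189 = 50164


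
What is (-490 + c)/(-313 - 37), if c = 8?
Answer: 241/175 ≈ 1.3771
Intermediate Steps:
(-490 + c)/(-313 - 37) = (-490 + 8)/(-313 - 37) = -482/(-350) = -482*(-1/350) = 241/175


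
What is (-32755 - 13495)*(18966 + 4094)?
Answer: -1066525000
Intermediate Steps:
(-32755 - 13495)*(18966 + 4094) = -46250*23060 = -1066525000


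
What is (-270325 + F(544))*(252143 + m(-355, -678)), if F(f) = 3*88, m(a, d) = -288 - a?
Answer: -68112084810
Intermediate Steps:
F(f) = 264
(-270325 + F(544))*(252143 + m(-355, -678)) = (-270325 + 264)*(252143 + (-288 - 1*(-355))) = -270061*(252143 + (-288 + 355)) = -270061*(252143 + 67) = -270061*252210 = -68112084810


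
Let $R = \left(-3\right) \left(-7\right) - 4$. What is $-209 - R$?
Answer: $-226$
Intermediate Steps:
$R = 17$ ($R = 21 - 4 = 17$)
$-209 - R = -209 - 17 = -226$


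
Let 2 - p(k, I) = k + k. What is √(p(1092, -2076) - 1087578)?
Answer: 28*I*√1390 ≈ 1043.9*I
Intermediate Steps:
p(k, I) = 2 - 2*k (p(k, I) = 2 - (k + k) = 2 - 2*k)
√(p(1092, -2076) - 1087578) = √((2 - 2*1092) - 1087578) = √((2 - 2184) - 1087578) = √(-2182 - 1087578) = √(-1089760) = 28*I*√1390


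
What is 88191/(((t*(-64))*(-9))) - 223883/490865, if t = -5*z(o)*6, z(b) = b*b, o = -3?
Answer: -347147375/339285888 ≈ -1.0232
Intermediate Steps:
z(b) = b²
t = -270 (t = -5*(-3)²*6 = -5*9*6 = -45*6 = -270)
88191/(((t*(-64))*(-9))) - 223883/490865 = 88191/((-270*(-64)*(-9))) - 223883/490865 = 88191/((17280*(-9))) - 223883*1/490865 = 88191/(-155520) - 223883/490865 = 88191*(-1/155520) - 223883/490865 = -9799/17280 - 223883/490865 = -347147375/339285888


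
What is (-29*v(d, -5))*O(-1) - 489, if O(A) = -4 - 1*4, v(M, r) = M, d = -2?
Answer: -953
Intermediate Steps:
O(A) = -8 (O(A) = -4 - 4 = -8)
(-29*v(d, -5))*O(-1) - 489 = -29*(-2)*(-8) - 489 = 58*(-8) - 489 = -464 - 489 = -953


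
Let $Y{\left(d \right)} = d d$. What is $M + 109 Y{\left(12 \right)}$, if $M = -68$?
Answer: $15628$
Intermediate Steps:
$Y{\left(d \right)} = d^{2}$
$M + 109 Y{\left(12 \right)} = -68 + 109 \cdot 12^{2} = -68 + 109 \cdot 144 = -68 + 15696 = 15628$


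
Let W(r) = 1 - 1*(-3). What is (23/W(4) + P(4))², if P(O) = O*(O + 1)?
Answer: 10609/16 ≈ 663.06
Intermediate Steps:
W(r) = 4 (W(r) = 1 + 3 = 4)
P(O) = O*(1 + O)
(23/W(4) + P(4))² = (23/4 + 4*(1 + 4))² = (23*(¼) + 4*5)² = (23/4 + 20)² = (103/4)² = 10609/16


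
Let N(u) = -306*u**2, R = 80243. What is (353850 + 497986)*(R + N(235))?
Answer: -14326694912452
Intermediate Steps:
(353850 + 497986)*(R + N(235)) = (353850 + 497986)*(80243 - 306*235**2) = 851836*(80243 - 306*55225) = 851836*(80243 - 16898850) = 851836*(-16818607) = -14326694912452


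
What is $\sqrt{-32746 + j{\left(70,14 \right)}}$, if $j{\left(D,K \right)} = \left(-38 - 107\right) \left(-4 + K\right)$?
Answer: $2 i \sqrt{8549} \approx 184.92 i$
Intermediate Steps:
$j{\left(D,K \right)} = 580 - 145 K$ ($j{\left(D,K \right)} = - 145 \left(-4 + K\right) = 580 - 145 K$)
$\sqrt{-32746 + j{\left(70,14 \right)}} = \sqrt{-32746 + \left(580 - 2030\right)} = \sqrt{-32746 - 1450} = \sqrt{-34196} = 2 i \sqrt{8549}$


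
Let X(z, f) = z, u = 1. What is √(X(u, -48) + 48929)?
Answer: √48930 ≈ 221.20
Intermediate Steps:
√(X(u, -48) + 48929) = √(1 + 48929) = √48930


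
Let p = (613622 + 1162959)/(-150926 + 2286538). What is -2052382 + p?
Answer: -4383089851203/2135612 ≈ -2.0524e+6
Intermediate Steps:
p = 1776581/2135612 ≈ 0.83188
-2052382 + p = -2052382 + 1776581/2135612 = -4383089851203/2135612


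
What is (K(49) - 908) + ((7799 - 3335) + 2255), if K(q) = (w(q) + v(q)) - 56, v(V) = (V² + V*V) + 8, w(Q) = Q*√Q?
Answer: 10908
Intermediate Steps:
w(Q) = Q^(3/2)
v(V) = 8 + 2*V² (v(V) = (V² + V²) + 8 = 2*V² + 8 = 8 + 2*V²)
K(q) = -48 + q^(3/2) + 2*q² (K(q) = (q^(3/2) + (8 + 2*q²)) - 56 = (8 + q^(3/2) + 2*q²) - 56 = -48 + q^(3/2) + 2*q²)
(K(49) - 908) + ((7799 - 3335) + 2255) = ((-48 + 49^(3/2) + 2*49²) - 908) + ((7799 - 3335) + 2255) = ((-48 + 343 + 2*2401) - 908) + (4464 + 2255) = ((-48 + 343 + 4802) - 908) + 6719 = (5097 - 908) + 6719 = 4189 + 6719 = 10908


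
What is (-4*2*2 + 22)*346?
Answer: 2076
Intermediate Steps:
(-4*2*2 + 22)*346 = (-8*2 + 22)*346 = (-16 + 22)*346 = 6*346 = 2076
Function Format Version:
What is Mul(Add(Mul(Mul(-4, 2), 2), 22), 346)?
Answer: 2076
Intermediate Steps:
Mul(Add(Mul(Mul(-4, 2), 2), 22), 346) = Mul(Add(Mul(-8, 2), 22), 346) = Mul(Add(-16, 22), 346) = Mul(6, 346) = 2076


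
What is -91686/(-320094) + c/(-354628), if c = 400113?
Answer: -15926557969/18919049172 ≈ -0.84183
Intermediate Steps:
-91686/(-320094) + c/(-354628) = -91686/(-320094) + 400113/(-354628) = -91686*(-1/320094) + 400113*(-1/354628) = 15281/53349 - 400113/354628 = -15926557969/18919049172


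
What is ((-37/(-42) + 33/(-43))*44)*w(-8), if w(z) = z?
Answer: -36080/903 ≈ -39.956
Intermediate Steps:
((-37/(-42) + 33/(-43))*44)*w(-8) = ((-37/(-42) + 33/(-43))*44)*(-8) = ((-37*(-1/42) + 33*(-1/43))*44)*(-8) = ((37/42 - 33/43)*44)*(-8) = ((205/1806)*44)*(-8) = (4510/903)*(-8) = -36080/903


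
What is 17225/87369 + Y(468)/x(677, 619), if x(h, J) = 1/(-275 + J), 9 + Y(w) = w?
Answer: 13795232849/87369 ≈ 1.5790e+5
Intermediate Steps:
Y(w) = -9 + w
17225/87369 + Y(468)/x(677, 619) = 17225/87369 + (-9 + 468)/(1/(-275 + 619)) = 17225*(1/87369) + 459/(1/344) = 17225/87369 + 459/(1/344) = 17225/87369 + 459*344 = 17225/87369 + 157896 = 13795232849/87369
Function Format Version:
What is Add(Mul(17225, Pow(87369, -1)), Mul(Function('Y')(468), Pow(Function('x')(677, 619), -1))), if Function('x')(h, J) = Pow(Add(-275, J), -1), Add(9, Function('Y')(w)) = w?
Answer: Rational(13795232849, 87369) ≈ 1.5790e+5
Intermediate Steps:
Function('Y')(w) = Add(-9, w)
Add(Mul(17225, Pow(87369, -1)), Mul(Function('Y')(468), Pow(Function('x')(677, 619), -1))) = Add(Mul(17225, Pow(87369, -1)), Mul(Add(-9, 468), Pow(Pow(Add(-275, 619), -1), -1))) = Add(Mul(17225, Rational(1, 87369)), Mul(459, Pow(Pow(344, -1), -1))) = Add(Rational(17225, 87369), Mul(459, Pow(Rational(1, 344), -1))) = Add(Rational(17225, 87369), Mul(459, 344)) = Add(Rational(17225, 87369), 157896) = Rational(13795232849, 87369)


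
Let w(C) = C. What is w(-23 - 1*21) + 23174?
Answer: 23130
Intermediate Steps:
w(-23 - 1*21) + 23174 = (-23 - 1*21) + 23174 = (-23 - 21) + 23174 = -44 + 23174 = 23130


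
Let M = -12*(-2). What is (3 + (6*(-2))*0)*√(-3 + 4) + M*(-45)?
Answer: -1077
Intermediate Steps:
M = 24
(3 + (6*(-2))*0)*√(-3 + 4) + M*(-45) = (3 + (6*(-2))*0)*√(-3 + 4) + 24*(-45) = (3 - 12*0)*√1 - 1080 = (3 + 0)*1 - 1080 = 3*1 - 1080 = 3 - 1080 = -1077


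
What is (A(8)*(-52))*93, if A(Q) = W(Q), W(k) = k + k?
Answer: -77376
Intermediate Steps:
W(k) = 2*k
A(Q) = 2*Q
(A(8)*(-52))*93 = ((2*8)*(-52))*93 = (16*(-52))*93 = -832*93 = -77376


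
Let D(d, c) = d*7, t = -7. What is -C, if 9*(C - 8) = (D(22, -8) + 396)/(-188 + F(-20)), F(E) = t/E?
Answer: -259216/33777 ≈ -7.6743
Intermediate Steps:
D(d, c) = 7*d
F(E) = -7/E
C = 259216/33777 (C = 8 + ((7*22 + 396)/(-188 - 7/(-20)))/9 = 8 + ((154 + 396)/(-188 - 7*(-1/20)))/9 = 8 + (550/(-188 + 7/20))/9 = 8 + (550/(-3753/20))/9 = 8 + (550*(-20/3753))/9 = 8 + (1/9)*(-11000/3753) = 8 - 11000/33777 = 259216/33777 ≈ 7.6743)
-C = -1*259216/33777 = -259216/33777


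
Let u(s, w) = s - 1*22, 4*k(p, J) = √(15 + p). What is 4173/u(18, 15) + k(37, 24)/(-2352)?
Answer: -4173/4 - √13/4704 ≈ -1043.3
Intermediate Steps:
k(p, J) = √(15 + p)/4
u(s, w) = -22 + s (u(s, w) = s - 22 = -22 + s)
4173/u(18, 15) + k(37, 24)/(-2352) = 4173/(-22 + 18) + (√(15 + 37)/4)/(-2352) = 4173/(-4) + (√52/4)*(-1/2352) = 4173*(-¼) + ((2*√13)/4)*(-1/2352) = -4173/4 + (√13/2)*(-1/2352) = -4173/4 - √13/4704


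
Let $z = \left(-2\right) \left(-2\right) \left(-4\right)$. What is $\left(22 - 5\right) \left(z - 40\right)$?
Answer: $-952$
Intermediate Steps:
$z = -16$ ($z = 4 \left(-4\right) = -16$)
$\left(22 - 5\right) \left(z - 40\right) = \left(22 - 5\right) \left(-16 - 40\right) = \left(22 - 5\right) \left(-56\right) = 17 \left(-56\right) = -952$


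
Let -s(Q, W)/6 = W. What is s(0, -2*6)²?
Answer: 5184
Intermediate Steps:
s(Q, W) = -6*W
s(0, -2*6)² = (-(-12)*6)² = (-6*(-12))² = 72² = 5184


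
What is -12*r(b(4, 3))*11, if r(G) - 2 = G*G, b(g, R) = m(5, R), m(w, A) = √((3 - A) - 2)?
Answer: 0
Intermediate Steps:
m(w, A) = √(1 - A)
b(g, R) = √(1 - R)
r(G) = 2 + G² (r(G) = 2 + G*G = 2 + G²)
-12*r(b(4, 3))*11 = -12*(2 + (√(1 - 1*3))²)*11 = -12*(2 + (√(1 - 3))²)*11 = -12*(2 + (√(-2))²)*11 = -12*(2 + (I*√2)²)*11 = -12*(2 - 2)*11 = -12*0*11 = 0*11 = 0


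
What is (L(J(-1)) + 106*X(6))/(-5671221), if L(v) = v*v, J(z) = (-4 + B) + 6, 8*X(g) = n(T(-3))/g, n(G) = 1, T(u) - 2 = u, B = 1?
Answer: -269/136109304 ≈ -1.9764e-6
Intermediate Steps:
T(u) = 2 + u
X(g) = 1/(8*g) (X(g) = (1/g)/8 = 1/(8*g))
J(z) = 3 (J(z) = (-4 + 1) + 6 = -3 + 6 = 3)
L(v) = v²
(L(J(-1)) + 106*X(6))/(-5671221) = (3² + 106*((⅛)/6))/(-5671221) = (9 + 106*((⅛)*(⅙)))*(-1/5671221) = (9 + 106*(1/48))*(-1/5671221) = (9 + 53/24)*(-1/5671221) = (269/24)*(-1/5671221) = -269/136109304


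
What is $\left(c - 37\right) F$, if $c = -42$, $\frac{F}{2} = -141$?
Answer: $22278$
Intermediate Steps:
$F = -282$ ($F = 2 \left(-141\right) = -282$)
$\left(c - 37\right) F = \left(-42 - 37\right) \left(-282\right) = \left(-79\right) \left(-282\right) = 22278$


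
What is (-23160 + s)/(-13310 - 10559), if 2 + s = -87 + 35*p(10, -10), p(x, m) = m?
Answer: 23599/23869 ≈ 0.98869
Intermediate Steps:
s = -439 (s = -2 + (-87 + 35*(-10)) = -2 + (-87 - 350) = -2 - 437 = -439)
(-23160 + s)/(-13310 - 10559) = (-23160 - 439)/(-13310 - 10559) = -23599/(-23869) = -23599*(-1/23869) = 23599/23869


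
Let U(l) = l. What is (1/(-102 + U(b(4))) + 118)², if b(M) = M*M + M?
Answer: 93605625/6724 ≈ 13921.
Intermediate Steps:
b(M) = M + M² (b(M) = M² + M = M + M²)
(1/(-102 + U(b(4))) + 118)² = (1/(-102 + 4*(1 + 4)) + 118)² = (1/(-102 + 4*5) + 118)² = (1/(-102 + 20) + 118)² = (1/(-82) + 118)² = (-1/82 + 118)² = (9675/82)² = 93605625/6724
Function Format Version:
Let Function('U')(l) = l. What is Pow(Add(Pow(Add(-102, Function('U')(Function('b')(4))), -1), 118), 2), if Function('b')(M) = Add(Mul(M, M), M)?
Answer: Rational(93605625, 6724) ≈ 13921.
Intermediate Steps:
Function('b')(M) = Add(M, Pow(M, 2)) (Function('b')(M) = Add(Pow(M, 2), M) = Add(M, Pow(M, 2)))
Pow(Add(Pow(Add(-102, Function('U')(Function('b')(4))), -1), 118), 2) = Pow(Add(Pow(Add(-102, Mul(4, Add(1, 4))), -1), 118), 2) = Pow(Add(Pow(Add(-102, Mul(4, 5)), -1), 118), 2) = Pow(Add(Pow(Add(-102, 20), -1), 118), 2) = Pow(Add(Pow(-82, -1), 118), 2) = Pow(Add(Rational(-1, 82), 118), 2) = Pow(Rational(9675, 82), 2) = Rational(93605625, 6724)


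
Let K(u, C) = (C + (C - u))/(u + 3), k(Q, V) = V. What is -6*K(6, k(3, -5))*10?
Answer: 320/3 ≈ 106.67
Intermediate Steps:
K(u, C) = (-u + 2*C)/(3 + u)
-6*K(6, k(3, -5))*10 = -6*(-1*6 + 2*(-5))/(3 + 6)*10 = -6*(-6 - 10)/9*10 = -2*(-16)/3*10 = -6*(-16/9)*10 = (32/3)*10 = 320/3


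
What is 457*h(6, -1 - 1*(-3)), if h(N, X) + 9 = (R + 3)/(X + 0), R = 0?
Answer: -6855/2 ≈ -3427.5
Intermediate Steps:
h(N, X) = -9 + 3/X (h(N, X) = -9 + (0 + 3)/(X + 0) = -9 + 3/X)
457*h(6, -1 - 1*(-3)) = 457*(-9 + 3/(-1 - 1*(-3))) = 457*(-9 + 3/(-1 + 3)) = 457*(-9 + 3/2) = 457*(-15/2) = -6855/2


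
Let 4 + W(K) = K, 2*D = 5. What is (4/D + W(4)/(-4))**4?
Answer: 4096/625 ≈ 6.5536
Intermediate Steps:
D = 5/2 (D = (1/2)*5 = 5/2 ≈ 2.5000)
W(K) = -4 + K
(4/D + W(4)/(-4))**4 = (4/(5/2) + (-4 + 4)/(-4))**4 = (4*(2/5) + 0*(-1/4))**4 = (8/5 + 0)**4 = (8/5)**4 = 4096/625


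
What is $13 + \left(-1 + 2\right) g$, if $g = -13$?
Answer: $0$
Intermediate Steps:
$13 + \left(-1 + 2\right) g = 13 + \left(-1 + 2\right) \left(-13\right) = 13 + 1 \left(-13\right) = 13 - 13 = 0$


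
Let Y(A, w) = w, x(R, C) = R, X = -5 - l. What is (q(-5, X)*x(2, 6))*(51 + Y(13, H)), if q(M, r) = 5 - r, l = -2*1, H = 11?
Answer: 992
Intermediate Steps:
l = -2
X = -3 (X = -5 - 1*(-2) = -5 + 2 = -3)
(q(-5, X)*x(2, 6))*(51 + Y(13, H)) = ((5 - 1*(-3))*2)*(51 + 11) = ((5 + 3)*2)*62 = (8*2)*62 = 16*62 = 992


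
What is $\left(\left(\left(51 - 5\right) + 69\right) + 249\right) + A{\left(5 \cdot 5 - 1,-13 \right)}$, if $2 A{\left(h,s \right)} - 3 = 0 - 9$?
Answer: $361$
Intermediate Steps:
$A{\left(h,s \right)} = -3$ ($A{\left(h,s \right)} = \frac{3}{2} + \frac{0 - 9}{2} = \frac{3}{2} + \frac{1}{2} \left(-9\right) = \frac{3}{2} - \frac{9}{2} = -3$)
$\left(\left(\left(51 - 5\right) + 69\right) + 249\right) + A{\left(5 \cdot 5 - 1,-13 \right)} = \left(\left(\left(51 - 5\right) + 69\right) + 249\right) - 3 = \left(\left(46 + 69\right) + 249\right) - 3 = \left(115 + 249\right) - 3 = 364 - 3 = 361$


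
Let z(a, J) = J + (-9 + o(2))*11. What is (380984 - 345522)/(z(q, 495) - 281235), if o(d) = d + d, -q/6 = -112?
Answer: -35462/280795 ≈ -0.12629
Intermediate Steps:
q = 672 (q = -6*(-112) = 672)
o(d) = 2*d
z(a, J) = -55 + J (z(a, J) = J + (-9 + 2*2)*11 = J + (-9 + 4)*11 = J - 5*11 = J - 55 = -55 + J)
(380984 - 345522)/(z(q, 495) - 281235) = (380984 - 345522)/((-55 + 495) - 281235) = 35462/(440 - 281235) = 35462/(-280795) = 35462*(-1/280795) = -35462/280795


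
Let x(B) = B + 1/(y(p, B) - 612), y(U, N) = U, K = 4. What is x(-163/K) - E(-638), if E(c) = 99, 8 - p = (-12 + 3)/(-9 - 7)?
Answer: -5407271/38692 ≈ -139.75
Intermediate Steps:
p = 119/16 (p = 8 - (-12 + 3)/(-9 - 7) = 8 - (-9)/(-16) = 8 - (-9)*(-1)/16 = 8 - 1*9/16 = 8 - 9/16 = 119/16 ≈ 7.4375)
x(B) = -16/9673 + B (x(B) = B + 1/(119/16 - 612) = B + 1/(-9673/16) = B - 16/9673 = -16/9673 + B)
x(-163/K) - E(-638) = (-16/9673 - 163/4) - 1*99 = (-16/9673 - 163*1/4) - 99 = (-16/9673 - 163/4) - 99 = -1576763/38692 - 99 = -5407271/38692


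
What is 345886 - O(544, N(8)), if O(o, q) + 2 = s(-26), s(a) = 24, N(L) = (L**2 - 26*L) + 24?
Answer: 345864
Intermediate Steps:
N(L) = 24 + L**2 - 26*L
O(o, q) = 22 (O(o, q) = -2 + 24 = 22)
345886 - O(544, N(8)) = 345886 - 1*22 = 345886 - 22 = 345864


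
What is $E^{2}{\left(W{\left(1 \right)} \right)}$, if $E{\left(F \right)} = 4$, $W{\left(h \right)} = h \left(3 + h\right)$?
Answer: $16$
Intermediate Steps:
$E^{2}{\left(W{\left(1 \right)} \right)} = 4^{2} = 16$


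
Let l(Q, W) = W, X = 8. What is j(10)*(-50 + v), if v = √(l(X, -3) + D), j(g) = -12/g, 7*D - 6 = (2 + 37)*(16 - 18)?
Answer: 60 - 6*I*√651/35 ≈ 60.0 - 4.3739*I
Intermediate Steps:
D = -72/7 (D = 6/7 + ((2 + 37)*(16 - 18))/7 = 6/7 + (39*(-2))/7 = 6/7 + (⅐)*(-78) = 6/7 - 78/7 = -72/7 ≈ -10.286)
v = I*√651/7 (v = √(-3 - 72/7) = √(-93/7) = I*√651/7 ≈ 3.645*I)
j(10)*(-50 + v) = (-12/10)*(-50 + I*√651/7) = (-12*⅒)*(-50 + I*√651/7) = -6*(-50 + I*√651/7)/5 = 60 - 6*I*√651/35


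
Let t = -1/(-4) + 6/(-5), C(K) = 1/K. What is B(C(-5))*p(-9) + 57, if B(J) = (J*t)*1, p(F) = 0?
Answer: 57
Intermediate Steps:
t = -19/20 (t = -1*(-¼) + 6*(-⅕) = ¼ - 6/5 = -19/20 ≈ -0.95000)
B(J) = -19*J/20 (B(J) = (J*(-19/20))*1 = -19*J/20*1 = -19*J/20)
B(C(-5))*p(-9) + 57 = -19/20/(-5)*0 + 57 = -19/20*(-⅕)*0 + 57 = (19/100)*0 + 57 = 0 + 57 = 57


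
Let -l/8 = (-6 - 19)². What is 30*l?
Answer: -150000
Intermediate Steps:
l = -5000 (l = -8*(-6 - 19)² = -8*(-25)² = -8*625 = -5000)
30*l = 30*(-5000) = -150000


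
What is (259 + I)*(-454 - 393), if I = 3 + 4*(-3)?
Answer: -211750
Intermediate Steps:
I = -9 (I = 3 - 12 = -9)
(259 + I)*(-454 - 393) = (259 - 9)*(-454 - 393) = 250*(-847) = -211750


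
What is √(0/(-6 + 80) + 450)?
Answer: 15*√2 ≈ 21.213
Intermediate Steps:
√(0/(-6 + 80) + 450) = √(0/74 + 450) = √(0*(1/74) + 450) = √(0 + 450) = √450 = 15*√2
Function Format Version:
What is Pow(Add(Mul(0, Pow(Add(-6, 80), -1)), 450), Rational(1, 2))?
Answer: Mul(15, Pow(2, Rational(1, 2))) ≈ 21.213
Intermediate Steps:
Pow(Add(Mul(0, Pow(Add(-6, 80), -1)), 450), Rational(1, 2)) = Pow(Add(Mul(0, Pow(74, -1)), 450), Rational(1, 2)) = Pow(Add(Mul(0, Rational(1, 74)), 450), Rational(1, 2)) = Pow(Add(0, 450), Rational(1, 2)) = Pow(450, Rational(1, 2)) = Mul(15, Pow(2, Rational(1, 2)))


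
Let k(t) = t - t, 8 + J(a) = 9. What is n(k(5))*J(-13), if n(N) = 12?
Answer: 12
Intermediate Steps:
J(a) = 1 (J(a) = -8 + 9 = 1)
k(t) = 0
n(k(5))*J(-13) = 12*1 = 12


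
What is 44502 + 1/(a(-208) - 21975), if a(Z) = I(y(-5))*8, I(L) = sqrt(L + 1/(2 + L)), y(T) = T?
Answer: 64470176345373/1448702899 - 32*I*sqrt(3)/1448702899 ≈ 44502.0 - 3.8259e-8*I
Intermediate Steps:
a(Z) = 32*I*sqrt(3)/3 (a(Z) = sqrt((1 - 5*(2 - 5))/(2 - 5))*8 = sqrt((1 - 5*(-3))/(-3))*8 = sqrt(-(1 + 15)/3)*8 = sqrt(-1/3*16)*8 = sqrt(-16/3)*8 = (4*I*sqrt(3)/3)*8 = 32*I*sqrt(3)/3)
44502 + 1/(a(-208) - 21975) = 44502 + 1/(32*I*sqrt(3)/3 - 21975) = 44502 + 1/(-21975 + 32*I*sqrt(3)/3)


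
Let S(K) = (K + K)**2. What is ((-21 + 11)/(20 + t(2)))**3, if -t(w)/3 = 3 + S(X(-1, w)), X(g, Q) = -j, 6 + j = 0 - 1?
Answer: 1000/192100033 ≈ 5.2056e-6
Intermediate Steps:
j = -7 (j = -6 + (0 - 1) = -6 - 1 = -7)
X(g, Q) = 7 (X(g, Q) = -1*(-7) = 7)
S(K) = 4*K**2 (S(K) = (2*K)**2 = 4*K**2)
t(w) = -597 (t(w) = -3*(3 + 4*7**2) = -3*(3 + 4*49) = -3*(3 + 196) = -3*199 = -597)
((-21 + 11)/(20 + t(2)))**3 = ((-21 + 11)/(20 - 597))**3 = (-10/(-577))**3 = (-10*(-1/577))**3 = (10/577)**3 = 1000/192100033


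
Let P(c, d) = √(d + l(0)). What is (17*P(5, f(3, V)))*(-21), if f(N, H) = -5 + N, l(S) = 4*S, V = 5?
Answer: -357*I*√2 ≈ -504.87*I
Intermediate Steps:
P(c, d) = √d (P(c, d) = √(d + 4*0) = √(d + 0) = √d)
(17*P(5, f(3, V)))*(-21) = (17*√(-5 + 3))*(-21) = (17*√(-2))*(-21) = (17*(I*√2))*(-21) = (17*I*√2)*(-21) = -357*I*√2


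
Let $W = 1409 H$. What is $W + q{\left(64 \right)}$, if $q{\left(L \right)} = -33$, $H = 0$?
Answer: $-33$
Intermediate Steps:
$W = 0$ ($W = 1409 \cdot 0 = 0$)
$W + q{\left(64 \right)} = 0 - 33 = -33$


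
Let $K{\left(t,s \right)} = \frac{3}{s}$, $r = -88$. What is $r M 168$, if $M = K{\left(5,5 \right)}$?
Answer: $- \frac{44352}{5} \approx -8870.4$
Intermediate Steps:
$M = \frac{3}{5} \approx 0.6$
$r M 168 = \left(-88\right) \frac{3}{5} \cdot 168 = \left(- \frac{264}{5}\right) 168 = - \frac{44352}{5}$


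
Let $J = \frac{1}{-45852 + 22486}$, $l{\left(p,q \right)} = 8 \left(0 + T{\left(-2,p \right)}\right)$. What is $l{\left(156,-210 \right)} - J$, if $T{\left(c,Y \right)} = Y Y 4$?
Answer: $\frac{18196319233}{23366} \approx 7.7875 \cdot 10^{5}$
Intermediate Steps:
$T{\left(c,Y \right)} = 4 Y^{2}$ ($T{\left(c,Y \right)} = Y^{2} \cdot 4 = 4 Y^{2}$)
$l{\left(p,q \right)} = 32 p^{2}$ ($l{\left(p,q \right)} = 8 \left(0 + 4 p^{2}\right) = 8 \cdot 4 p^{2} = 32 p^{2}$)
$J = - \frac{1}{23366}$ ($J = \frac{1}{-23366} = - \frac{1}{23366} \approx -4.2797 \cdot 10^{-5}$)
$l{\left(156,-210 \right)} - J = 32 \cdot 156^{2} - - \frac{1}{23366} = 32 \cdot 24336 + \frac{1}{23366} = 778752 + \frac{1}{23366} = \frac{18196319233}{23366}$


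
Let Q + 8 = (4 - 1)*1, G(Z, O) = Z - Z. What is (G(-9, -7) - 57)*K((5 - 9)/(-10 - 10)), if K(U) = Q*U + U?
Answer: 228/5 ≈ 45.600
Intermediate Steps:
G(Z, O) = 0
Q = -5 (Q = -8 + (4 - 1)*1 = -8 + 3*1 = -8 + 3 = -5)
K(U) = -4*U (K(U) = -5*U + U = -4*U)
(G(-9, -7) - 57)*K((5 - 9)/(-10 - 10)) = (0 - 57)*(-4*(5 - 9)/(-10 - 10)) = -(-228)*(-4/(-20)) = -(-228)*(-4*(-1/20)) = -(-228)/5 = -57*(-⅘) = 228/5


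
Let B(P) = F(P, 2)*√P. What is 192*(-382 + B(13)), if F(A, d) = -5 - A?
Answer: -73344 - 3456*√13 ≈ -85805.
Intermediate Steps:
B(P) = √P*(-5 - P) (B(P) = (-5 - P)*√P = √P*(-5 - P))
192*(-382 + B(13)) = 192*(-382 + √13*(-5 - 1*13)) = 192*(-382 + √13*(-5 - 13)) = 192*(-382 + √13*(-18)) = 192*(-382 - 18*√13) = -73344 - 3456*√13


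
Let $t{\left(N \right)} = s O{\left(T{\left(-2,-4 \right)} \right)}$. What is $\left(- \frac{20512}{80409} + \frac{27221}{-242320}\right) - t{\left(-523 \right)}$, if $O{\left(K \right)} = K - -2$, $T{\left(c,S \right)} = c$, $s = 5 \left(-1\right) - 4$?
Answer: $- \frac{7159281229}{19484708880} \approx -0.36743$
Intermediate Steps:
$s = -9$ ($s = -5 - 4 = -9$)
$O{\left(K \right)} = 2 + K$ ($O{\left(K \right)} = K + 2 = 2 + K$)
$t{\left(N \right)} = 0$ ($t{\left(N \right)} = - 9 \left(2 - 2\right) = \left(-9\right) 0 = 0$)
$\left(- \frac{20512}{80409} + \frac{27221}{-242320}\right) - t{\left(-523 \right)} = \left(- \frac{20512}{80409} + \frac{27221}{-242320}\right) - 0 = \left(\left(-20512\right) \frac{1}{80409} + 27221 \left(- \frac{1}{242320}\right)\right) + 0 = \left(- \frac{20512}{80409} - \frac{27221}{242320}\right) + 0 = - \frac{7159281229}{19484708880} + 0 = - \frac{7159281229}{19484708880}$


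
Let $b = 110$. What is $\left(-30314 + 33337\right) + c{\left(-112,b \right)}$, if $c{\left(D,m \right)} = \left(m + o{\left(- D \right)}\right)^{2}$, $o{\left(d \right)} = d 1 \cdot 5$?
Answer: $451923$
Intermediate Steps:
$o{\left(d \right)} = 5 d$ ($o{\left(d \right)} = d 5 = 5 d$)
$c{\left(D,m \right)} = \left(m - 5 D\right)^{2}$ ($c{\left(D,m \right)} = \left(m + 5 \left(- D\right)\right)^{2} = \left(m - 5 D\right)^{2}$)
$\left(-30314 + 33337\right) + c{\left(-112,b \right)} = \left(-30314 + 33337\right) + \left(110 - -560\right)^{2} = 3023 + \left(110 + 560\right)^{2} = 3023 + 670^{2} = 3023 + 448900 = 451923$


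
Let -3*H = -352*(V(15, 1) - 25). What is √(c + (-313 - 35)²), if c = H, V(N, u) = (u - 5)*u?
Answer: 4*√66207/3 ≈ 343.08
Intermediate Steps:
V(N, u) = u*(-5 + u) (V(N, u) = (-5 + u)*u = u*(-5 + u))
H = -10208/3 (H = -(-352)*(1*(-5 + 1) - 25)/3 = -(-352)*(1*(-4) - 25)/3 = -(-352)*(-4 - 25)/3 = -(-352)*(-29)/3 = -⅓*10208 = -10208/3 ≈ -3402.7)
c = -10208/3 ≈ -3402.7
√(c + (-313 - 35)²) = √(-10208/3 + (-313 - 35)²) = √(-10208/3 + (-348)²) = √(-10208/3 + 121104) = √(353104/3) = 4*√66207/3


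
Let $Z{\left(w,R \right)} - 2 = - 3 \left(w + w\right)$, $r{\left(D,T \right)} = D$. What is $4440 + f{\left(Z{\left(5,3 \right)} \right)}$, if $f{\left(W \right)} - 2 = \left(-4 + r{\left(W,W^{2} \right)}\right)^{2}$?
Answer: $5466$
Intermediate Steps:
$Z{\left(w,R \right)} = 2 - 6 w$ ($Z{\left(w,R \right)} = 2 - 3 \left(w + w\right) = 2 - 3 \cdot 2 w = 2 - 6 w$)
$f{\left(W \right)} = 2 + \left(-4 + W\right)^{2}$
$4440 + f{\left(Z{\left(5,3 \right)} \right)} = 4440 + \left(2 + \left(-4 + \left(2 - 30\right)\right)^{2}\right) = 4440 + \left(2 + \left(-4 - 28\right)^{2}\right) = 4440 + \left(2 + \left(-32\right)^{2}\right) = 4440 + \left(2 + 1024\right) = 4440 + 1026 = 5466$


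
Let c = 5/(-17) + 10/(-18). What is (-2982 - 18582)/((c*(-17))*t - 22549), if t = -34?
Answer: 194076/207361 ≈ 0.93593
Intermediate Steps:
c = -130/153 (c = 5*(-1/17) + 10*(-1/18) = -5/17 - 5/9 = -130/153 ≈ -0.84967)
(-2982 - 18582)/((c*(-17))*t - 22549) = (-2982 - 18582)/(-130/153*(-17)*(-34) - 22549) = -21564/((130/9)*(-34) - 22549) = -21564/(-4420/9 - 22549) = -21564/(-207361/9) = -21564*(-9/207361) = 194076/207361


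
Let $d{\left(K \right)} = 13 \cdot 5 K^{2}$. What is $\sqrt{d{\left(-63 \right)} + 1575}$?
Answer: $6 \sqrt{7210} \approx 509.47$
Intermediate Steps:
$d{\left(K \right)} = 65 K^{2}$
$\sqrt{d{\left(-63 \right)} + 1575} = \sqrt{65 \left(-63\right)^{2} + 1575} = \sqrt{65 \cdot 3969 + 1575} = \sqrt{257985 + 1575} = \sqrt{259560} = 6 \sqrt{7210}$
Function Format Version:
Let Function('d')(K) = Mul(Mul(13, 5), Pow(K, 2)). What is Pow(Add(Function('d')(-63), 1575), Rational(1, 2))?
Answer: Mul(6, Pow(7210, Rational(1, 2))) ≈ 509.47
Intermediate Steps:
Function('d')(K) = Mul(65, Pow(K, 2))
Pow(Add(Function('d')(-63), 1575), Rational(1, 2)) = Pow(Add(Mul(65, Pow(-63, 2)), 1575), Rational(1, 2)) = Pow(Add(Mul(65, 3969), 1575), Rational(1, 2)) = Pow(Add(257985, 1575), Rational(1, 2)) = Pow(259560, Rational(1, 2)) = Mul(6, Pow(7210, Rational(1, 2)))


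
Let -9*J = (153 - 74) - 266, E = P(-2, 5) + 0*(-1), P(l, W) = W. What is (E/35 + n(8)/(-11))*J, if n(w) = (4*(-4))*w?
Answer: 15419/63 ≈ 244.75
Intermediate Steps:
E = 5 (E = 5 + 0*(-1) = 5 + 0 = 5)
n(w) = -16*w
J = 187/9 (J = -((153 - 74) - 266)/9 = -(79 - 266)/9 = -1/9*(-187) = 187/9 ≈ 20.778)
(E/35 + n(8)/(-11))*J = (5/35 - 16*8/(-11))*(187/9) = (5*(1/35) - 128*(-1/11))*(187/9) = (1/7 + 128/11)*(187/9) = (907/77)*(187/9) = 15419/63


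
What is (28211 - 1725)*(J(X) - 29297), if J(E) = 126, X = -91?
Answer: -772623106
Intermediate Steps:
(28211 - 1725)*(J(X) - 29297) = (28211 - 1725)*(126 - 29297) = 26486*(-29171) = -772623106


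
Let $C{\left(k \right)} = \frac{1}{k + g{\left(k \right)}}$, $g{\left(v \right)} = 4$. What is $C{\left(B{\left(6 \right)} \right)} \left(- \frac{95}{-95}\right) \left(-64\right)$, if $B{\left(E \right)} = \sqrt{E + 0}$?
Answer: $- \frac{128}{5} + \frac{32 \sqrt{6}}{5} \approx -9.9233$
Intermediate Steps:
$B{\left(E \right)} = \sqrt{E}$
$C{\left(k \right)} = \frac{1}{4 + k}$ ($C{\left(k \right)} = \frac{1}{k + 4} = \frac{1}{4 + k}$)
$C{\left(B{\left(6 \right)} \right)} \left(- \frac{95}{-95}\right) \left(-64\right) = \frac{\left(-95\right) \frac{1}{-95}}{4 + \sqrt{6}} \left(-64\right) = \frac{\left(-95\right) \left(- \frac{1}{95}\right)}{4 + \sqrt{6}} \left(-64\right) = \frac{1}{4 + \sqrt{6}} \cdot 1 \left(-64\right) = \frac{1}{4 + \sqrt{6}} \left(-64\right) = - \frac{64}{4 + \sqrt{6}}$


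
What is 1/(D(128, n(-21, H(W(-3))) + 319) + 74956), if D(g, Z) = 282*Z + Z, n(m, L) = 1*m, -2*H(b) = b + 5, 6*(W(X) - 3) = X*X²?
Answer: 1/159290 ≈ 6.2779e-6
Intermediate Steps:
W(X) = 3 + X³/6 (W(X) = 3 + (X*X²)/6 = 3 + X³/6)
H(b) = -5/2 - b/2 (H(b) = -(b + 5)/2 = -(5 + b)/2 = -5/2 - b/2)
n(m, L) = m
D(g, Z) = 283*Z
1/(D(128, n(-21, H(W(-3))) + 319) + 74956) = 1/(283*(-21 + 319) + 74956) = 1/(283*298 + 74956) = 1/(84334 + 74956) = 1/159290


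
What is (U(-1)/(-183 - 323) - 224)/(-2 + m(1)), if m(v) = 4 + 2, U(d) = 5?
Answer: -113349/2024 ≈ -56.002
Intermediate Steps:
m(v) = 6
(U(-1)/(-183 - 323) - 224)/(-2 + m(1)) = (5/(-183 - 323) - 224)/(-2 + 6) = (5/(-506) - 224)/4 = (-1/506*5 - 224)*(1/4) = (-5/506 - 224)*(1/4) = -113349/506*1/4 = -113349/2024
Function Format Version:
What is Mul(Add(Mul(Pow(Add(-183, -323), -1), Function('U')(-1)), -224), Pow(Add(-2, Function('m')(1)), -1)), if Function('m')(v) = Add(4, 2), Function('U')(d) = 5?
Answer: Rational(-113349, 2024) ≈ -56.002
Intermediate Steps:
Function('m')(v) = 6
Mul(Add(Mul(Pow(Add(-183, -323), -1), Function('U')(-1)), -224), Pow(Add(-2, Function('m')(1)), -1)) = Mul(Add(Mul(Pow(Add(-183, -323), -1), 5), -224), Pow(Add(-2, 6), -1)) = Mul(Add(Mul(Pow(-506, -1), 5), -224), Pow(4, -1)) = Mul(Add(Mul(Rational(-1, 506), 5), -224), Rational(1, 4)) = Mul(Add(Rational(-5, 506), -224), Rational(1, 4)) = Mul(Rational(-113349, 506), Rational(1, 4)) = Rational(-113349, 2024)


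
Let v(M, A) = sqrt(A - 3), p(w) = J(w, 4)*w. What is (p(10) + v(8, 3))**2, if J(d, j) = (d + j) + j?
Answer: 32400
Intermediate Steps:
J(d, j) = d + 2*j
p(w) = w*(8 + w) (p(w) = (w + 2*4)*w = (w + 8)*w = (8 + w)*w = w*(8 + w))
v(M, A) = sqrt(-3 + A)
(p(10) + v(8, 3))**2 = (10*(8 + 10) + sqrt(-3 + 3))**2 = (10*18 + sqrt(0))**2 = (180 + 0)**2 = 180**2 = 32400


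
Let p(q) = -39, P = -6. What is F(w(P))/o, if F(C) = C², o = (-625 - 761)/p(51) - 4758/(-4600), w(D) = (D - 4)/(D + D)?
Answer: 186875/9841743 ≈ 0.018988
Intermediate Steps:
w(D) = (-4 + D)/(2*D) (w(D) = (-4 + D)/((2*D)) = (-4 + D)*(1/(2*D)) = (-4 + D)/(2*D))
o = 1093527/29900 (o = (-625 - 761)/(-39) - 4758/(-4600) = -1386*(-1/39) - 4758*(-1/4600) = 462/13 + 2379/2300 = 1093527/29900 ≈ 36.573)
F(w(P))/o = ((½)*(-4 - 6)/(-6))²/(1093527/29900) = ((½)*(-⅙)*(-10))²*(29900/1093527) = (⅚)²*(29900/1093527) = (25/36)*(29900/1093527) = 186875/9841743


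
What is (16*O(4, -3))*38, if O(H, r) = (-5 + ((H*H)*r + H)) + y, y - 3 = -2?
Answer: -29184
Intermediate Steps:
y = 1 (y = 3 - 2 = 1)
O(H, r) = -4 + H + r*H**2 (O(H, r) = (-5 + ((H*H)*r + H)) + 1 = (-5 + (H**2*r + H)) + 1 = (-5 + (r*H**2 + H)) + 1 = (-5 + (H + r*H**2)) + 1 = (-5 + H + r*H**2) + 1 = -4 + H + r*H**2)
(16*O(4, -3))*38 = (16*(-4 + 4 - 3*4**2))*38 = (16*(-4 + 4 - 3*16))*38 = (16*(-4 + 4 - 48))*38 = (16*(-48))*38 = -768*38 = -29184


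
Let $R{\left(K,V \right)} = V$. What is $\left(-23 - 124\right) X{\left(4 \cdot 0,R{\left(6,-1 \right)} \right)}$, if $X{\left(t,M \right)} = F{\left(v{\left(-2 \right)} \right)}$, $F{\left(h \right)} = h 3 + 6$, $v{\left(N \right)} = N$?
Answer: $0$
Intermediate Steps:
$F{\left(h \right)} = 6 + 3 h$ ($F{\left(h \right)} = 3 h + 6 = 6 + 3 h$)
$X{\left(t,M \right)} = 0$ ($X{\left(t,M \right)} = 6 + 3 \left(-2\right) = 6 - 6 = 0$)
$\left(-23 - 124\right) X{\left(4 \cdot 0,R{\left(6,-1 \right)} \right)} = \left(-23 - 124\right) 0 = \left(-147\right) 0 = 0$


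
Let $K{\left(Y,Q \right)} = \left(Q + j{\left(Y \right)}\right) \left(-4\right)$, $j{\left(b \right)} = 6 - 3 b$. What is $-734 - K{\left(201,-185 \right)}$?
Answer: $-3862$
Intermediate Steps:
$K{\left(Y,Q \right)} = -24 - 4 Q + 12 Y$ ($K{\left(Y,Q \right)} = \left(Q - \left(-6 + 3 Y\right)\right) \left(-4\right) = \left(6 + Q - 3 Y\right) \left(-4\right) = -24 - 4 Q + 12 Y$)
$-734 - K{\left(201,-185 \right)} = -734 - \left(-24 - -740 + 12 \cdot 201\right) = -734 - \left(-24 + 740 + 2412\right) = -734 - 3128 = -3862$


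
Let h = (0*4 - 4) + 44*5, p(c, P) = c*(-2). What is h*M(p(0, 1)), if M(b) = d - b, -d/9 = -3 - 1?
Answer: 7776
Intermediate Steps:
d = 36 (d = -9*(-3 - 1) = -9*(-4) = 36)
p(c, P) = -2*c
M(b) = 36 - b
h = 216 (h = (0 - 4) + 220 = -4 + 220 = 216)
h*M(p(0, 1)) = 216*(36 - (-2)*0) = 216*(36 - 1*0) = 216*(36 + 0) = 216*36 = 7776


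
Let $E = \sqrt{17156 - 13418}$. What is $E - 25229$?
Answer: $-25229 + \sqrt{3738} \approx -25168.0$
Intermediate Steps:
$E = \sqrt{3738} \approx 61.139$
$E - 25229 = \sqrt{3738} - 25229 = -25229 + \sqrt{3738}$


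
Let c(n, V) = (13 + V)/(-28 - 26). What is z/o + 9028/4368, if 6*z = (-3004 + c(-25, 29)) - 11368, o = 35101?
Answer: 689464003/344972628 ≈ 1.9986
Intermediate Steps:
c(n, V) = -13/54 - V/54 (c(n, V) = (13 + V)/(-54) = (13 + V)*(-1/54) = -13/54 - V/54)
z = -129355/54 (z = ((-3004 + (-13/54 - 1/54*29)) - 11368)/6 = ((-3004 + (-13/54 - 29/54)) - 11368)/6 = ((-3004 - 7/9) - 11368)/6 = (-27043/9 - 11368)/6 = (1/6)*(-129355/9) = -129355/54 ≈ -2395.5)
z/o + 9028/4368 = -129355/54/35101 + 9028/4368 = -129355/54*1/35101 + 9028*(1/4368) = -129355/1895454 + 2257/1092 = 689464003/344972628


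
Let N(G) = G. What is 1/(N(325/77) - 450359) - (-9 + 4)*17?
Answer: 2947571953/34677318 ≈ 85.000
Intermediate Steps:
1/(N(325/77) - 450359) - (-9 + 4)*17 = 1/(325/77 - 450359) - (-9 + 4)*17 = 1/(325*(1/77) - 450359) - (-5)*17 = 1/(325/77 - 450359) - 1*(-85) = 1/(-34677318/77) + 85 = -77/34677318 + 85 = 2947571953/34677318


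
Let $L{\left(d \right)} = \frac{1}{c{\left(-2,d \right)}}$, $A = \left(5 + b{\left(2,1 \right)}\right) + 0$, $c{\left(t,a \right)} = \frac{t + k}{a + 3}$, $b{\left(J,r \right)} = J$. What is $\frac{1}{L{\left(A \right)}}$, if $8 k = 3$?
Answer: $- \frac{13}{80} \approx -0.1625$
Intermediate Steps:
$k = \frac{3}{8}$ ($k = \frac{1}{8} \cdot 3 = \frac{3}{8} \approx 0.375$)
$c{\left(t,a \right)} = \frac{\frac{3}{8} + t}{3 + a}$ ($c{\left(t,a \right)} = \frac{t + \frac{3}{8}}{a + 3} = \frac{\frac{3}{8} + t}{3 + a}$)
$A = 7$ ($A = \left(5 + 2\right) + 0 = 7 + 0 = 7$)
$L{\left(d \right)} = - \frac{24}{13} - \frac{8 d}{13}$ ($L{\left(d \right)} = \frac{1}{\frac{1}{3 + d} \left(\frac{3}{8} - 2\right)} = \frac{1}{\frac{1}{3 + d} \left(- \frac{13}{8}\right)} = \frac{1}{\left(- \frac{13}{8}\right) \frac{1}{3 + d}} = - \frac{24}{13} - \frac{8 d}{13}$)
$\frac{1}{L{\left(A \right)}} = \frac{1}{- \frac{24}{13} - \frac{56}{13}} = \frac{1}{- \frac{80}{13}} = - \frac{13}{80}$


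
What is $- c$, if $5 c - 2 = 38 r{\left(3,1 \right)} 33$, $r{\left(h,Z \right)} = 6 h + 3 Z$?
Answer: $- \frac{26336}{5} \approx -5267.2$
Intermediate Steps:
$r{\left(h,Z \right)} = 3 Z + 6 h$
$c = \frac{26336}{5}$ ($c = \frac{2}{5} + \frac{38 \left(3 \cdot 1 + 6 \cdot 3\right) 33}{5} = \frac{2}{5} + \frac{38 \left(3 + 18\right) 33}{5} = \frac{2}{5} + \frac{38 \cdot 21 \cdot 33}{5} = \frac{2}{5} + \frac{798 \cdot 33}{5} = \frac{2}{5} + \frac{1}{5} \cdot 26334 = \frac{2}{5} + \frac{26334}{5} = \frac{26336}{5} \approx 5267.2$)
$- c = \left(-1\right) \frac{26336}{5} = - \frac{26336}{5}$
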